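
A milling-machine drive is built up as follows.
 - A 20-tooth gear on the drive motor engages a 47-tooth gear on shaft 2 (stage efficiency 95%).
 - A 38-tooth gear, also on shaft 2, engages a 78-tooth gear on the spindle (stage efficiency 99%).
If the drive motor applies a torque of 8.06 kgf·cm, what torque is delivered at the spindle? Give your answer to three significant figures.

36.6 kgf·cm

Gear mesh: ratio = 47/20 = 2.35; torque at shaft 2 = 8.06 × 2.35 × 0.95 = 17.994 kgf·cm.
Gear mesh: ratio = 78/38 = 2.0526; torque at the spindle = 17.994 × 2.0526 × 0.99 = 36.566 kgf·cm.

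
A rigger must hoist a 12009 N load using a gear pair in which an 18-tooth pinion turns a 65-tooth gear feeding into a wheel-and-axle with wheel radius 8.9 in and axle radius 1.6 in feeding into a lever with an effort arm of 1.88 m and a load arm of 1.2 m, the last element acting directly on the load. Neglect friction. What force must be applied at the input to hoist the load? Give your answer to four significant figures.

Gear pair MA = 65/18 = 3.6111.
Wheel-and-axle MA = R/r = 8.9/1.6 = 5.5625.
Lever MA = effort arm / load arm = 1.88/1.2 = 1.5667.
Combined ideal MA = 3.6111 × 5.5625 × 1.5667 = 31.469.
Effort = load / MA = 12009 / 31.469 = 381.61 N.

381.6 N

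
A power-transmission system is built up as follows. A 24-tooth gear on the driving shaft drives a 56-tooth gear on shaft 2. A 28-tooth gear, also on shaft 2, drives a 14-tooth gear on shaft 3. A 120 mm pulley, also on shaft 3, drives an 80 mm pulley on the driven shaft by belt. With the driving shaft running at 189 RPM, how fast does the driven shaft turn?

243 RPM

the driving shaft → shaft 2 (gear mesh, 56/24): 189 ÷ 2.3333 = 81 RPM
shaft 2 → shaft 3 (gear mesh, 14/28): 81 ÷ 0.5 = 162 RPM
shaft 3 → the driven shaft (belt, 80/120): 162 ÷ 0.66667 = 243 RPM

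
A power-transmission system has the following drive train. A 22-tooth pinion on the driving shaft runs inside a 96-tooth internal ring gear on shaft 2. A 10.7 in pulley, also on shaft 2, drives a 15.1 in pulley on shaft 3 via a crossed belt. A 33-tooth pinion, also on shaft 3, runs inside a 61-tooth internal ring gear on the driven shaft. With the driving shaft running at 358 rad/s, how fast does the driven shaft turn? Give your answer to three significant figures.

Internal gear: ratio = 96/22 = 4.3636, so shaft 2 turns at 358 / 4.3636 = 82.042 rad/s.
Belt: ratio = 15.1/10.7 = 1.4112, so shaft 3 turns at 82.042 / 1.4112 = 58.135 rad/s.
Internal gear: ratio = 61/33 = 1.8485, so the driven shaft turns at 58.135 / 1.8485 = 31.45 rad/s.

31.5 rad/s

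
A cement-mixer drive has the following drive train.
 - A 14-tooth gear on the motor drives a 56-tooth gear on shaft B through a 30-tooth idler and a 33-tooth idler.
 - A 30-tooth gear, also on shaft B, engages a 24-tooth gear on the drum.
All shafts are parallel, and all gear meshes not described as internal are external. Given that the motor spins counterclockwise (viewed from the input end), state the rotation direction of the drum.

counterclockwise

the motor → shaft B: driver → idler → idler → driven is 3 external meshes, 3 reversals → CW.
shaft B → the drum: external mesh, 1 reversal → CCW.
4 reversals in total — an even number — so the drum turns the same way as the motor.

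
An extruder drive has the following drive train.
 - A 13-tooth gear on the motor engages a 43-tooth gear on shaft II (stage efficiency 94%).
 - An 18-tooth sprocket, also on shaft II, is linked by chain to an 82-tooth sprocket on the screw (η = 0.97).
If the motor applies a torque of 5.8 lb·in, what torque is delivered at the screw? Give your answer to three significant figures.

Gear mesh: ratio = 43/13 = 3.3077; torque at shaft II = 5.8 × 3.3077 × 0.94 = 18.034 lb·in.
Chain: ratio = 82/18 = 4.5556; torque at the screw = 18.034 × 4.5556 × 0.97 = 79.688 lb·in.

79.7 lb·in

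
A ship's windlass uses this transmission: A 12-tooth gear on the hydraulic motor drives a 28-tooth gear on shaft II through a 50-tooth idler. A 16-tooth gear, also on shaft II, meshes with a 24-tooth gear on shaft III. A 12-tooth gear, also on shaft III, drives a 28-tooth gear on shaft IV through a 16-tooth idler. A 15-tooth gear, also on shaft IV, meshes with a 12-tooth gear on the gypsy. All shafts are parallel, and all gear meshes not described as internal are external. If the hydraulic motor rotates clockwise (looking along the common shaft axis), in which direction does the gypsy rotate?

the hydraulic motor → shaft II: driver → idler → driven is 2 external meshes, 2 reversals → CW.
shaft II → shaft III: external mesh, 1 reversal → CCW.
shaft III → shaft IV: driver → idler → driven is 2 external meshes, 2 reversals → CCW.
shaft IV → the gypsy: external mesh, 1 reversal → CW.
6 reversals in total — an even number — so the gypsy turns the same way as the hydraulic motor.

clockwise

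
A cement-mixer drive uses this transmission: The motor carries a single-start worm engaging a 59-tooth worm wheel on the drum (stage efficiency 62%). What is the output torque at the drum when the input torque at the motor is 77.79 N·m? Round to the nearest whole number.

Worm: ratio = 59/1 = 59; torque at the drum = 77.79 × 59 × 0.62 = 2845.6 N·m.

2846 N·m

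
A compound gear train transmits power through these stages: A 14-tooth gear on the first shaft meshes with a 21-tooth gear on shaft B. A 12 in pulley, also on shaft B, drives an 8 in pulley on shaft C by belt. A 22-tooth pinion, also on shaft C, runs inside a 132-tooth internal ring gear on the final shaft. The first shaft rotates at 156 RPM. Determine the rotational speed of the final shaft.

26 RPM

the first shaft → shaft B (gear mesh, 21/14): 156 ÷ 1.5 = 104 RPM
shaft B → shaft C (belt, 8/12): 104 ÷ 0.66667 = 156 RPM
shaft C → the final shaft (internal gear, 132/22): 156 ÷ 6 = 26 RPM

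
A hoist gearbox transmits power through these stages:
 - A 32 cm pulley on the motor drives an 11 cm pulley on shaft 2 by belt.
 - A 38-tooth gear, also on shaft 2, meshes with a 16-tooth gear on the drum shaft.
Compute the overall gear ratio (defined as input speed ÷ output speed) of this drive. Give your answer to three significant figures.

0.145

Each stage contributes driven/driver: belt 11/32 = 0.34375, gear mesh 16/38 = 0.42105.
Overall: 0.34375 × 0.42105 = 0.14474.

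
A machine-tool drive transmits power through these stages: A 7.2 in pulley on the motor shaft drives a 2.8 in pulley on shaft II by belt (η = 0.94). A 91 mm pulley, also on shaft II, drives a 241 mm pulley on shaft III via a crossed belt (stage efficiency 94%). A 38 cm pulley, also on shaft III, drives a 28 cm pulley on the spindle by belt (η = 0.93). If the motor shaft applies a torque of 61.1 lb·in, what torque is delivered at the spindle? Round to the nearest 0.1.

Belt: ratio = 2.8/7.2 = 0.38889; torque at shaft II = 61.1 × 0.38889 × 0.94 = 22.335 lb·in.
Belt: ratio = 241/91 = 2.6484; torque at shaft III = 22.335 × 2.6484 × 0.94 = 55.603 lb·in.
Belt: ratio = 28/38 = 0.73684; torque at the spindle = 55.603 × 0.73684 × 0.93 = 38.103 lb·in.

38.1 lb·in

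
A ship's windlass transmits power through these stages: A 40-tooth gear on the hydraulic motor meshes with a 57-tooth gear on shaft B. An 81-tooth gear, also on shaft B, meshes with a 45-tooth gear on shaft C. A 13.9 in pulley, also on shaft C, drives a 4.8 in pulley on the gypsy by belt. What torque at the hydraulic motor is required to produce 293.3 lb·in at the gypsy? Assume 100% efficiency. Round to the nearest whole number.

Overall ratio R = 1.425 × 0.55556 × 0.34532 = 0.27338.
Input torque = output torque / R = 293.3 / 0.27338 = 1072.9 lb·in.

1073 lb·in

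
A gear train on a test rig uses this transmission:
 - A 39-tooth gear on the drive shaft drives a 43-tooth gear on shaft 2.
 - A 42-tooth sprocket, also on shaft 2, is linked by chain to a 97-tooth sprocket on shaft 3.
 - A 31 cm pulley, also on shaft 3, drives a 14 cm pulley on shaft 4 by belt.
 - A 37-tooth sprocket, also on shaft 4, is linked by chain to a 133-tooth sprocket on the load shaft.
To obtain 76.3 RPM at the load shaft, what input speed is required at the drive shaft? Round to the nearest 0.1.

Overall ratio R = 1.1026 × 2.3095 × 0.45161 × 3.5946 = 4.1337.
Required input speed = output speed × R = 76.3 × 4.1337 = 315.4 RPM.

315.4 RPM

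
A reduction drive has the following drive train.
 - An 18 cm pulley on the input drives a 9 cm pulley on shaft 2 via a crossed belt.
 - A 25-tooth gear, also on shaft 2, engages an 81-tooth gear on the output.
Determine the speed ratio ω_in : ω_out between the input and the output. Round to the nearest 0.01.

1.62

Each stage contributes driven/driver: belt 9/18 = 0.5, gear mesh 81/25 = 3.24.
Overall: 0.5 × 3.24 = 1.62.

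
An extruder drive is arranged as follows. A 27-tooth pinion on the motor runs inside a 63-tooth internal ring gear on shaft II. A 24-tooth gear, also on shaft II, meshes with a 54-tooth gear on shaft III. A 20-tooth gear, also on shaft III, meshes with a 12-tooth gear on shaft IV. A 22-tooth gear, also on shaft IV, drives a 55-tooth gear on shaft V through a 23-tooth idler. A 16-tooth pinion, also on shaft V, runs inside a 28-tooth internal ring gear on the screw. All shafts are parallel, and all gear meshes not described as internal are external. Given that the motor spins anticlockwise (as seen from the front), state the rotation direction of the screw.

anticlockwise

the motor → shaft II: internal mesh, same direction → CCW.
shaft II → shaft III: external mesh, 1 reversal → CW.
shaft III → shaft IV: external mesh, 1 reversal → CCW.
shaft IV → shaft V: driver → idler → driven is 2 external meshes, 2 reversals → CCW.
shaft V → the screw: internal mesh, same direction → CCW.
4 reversals in total — an even number — so the screw turns the same way as the motor.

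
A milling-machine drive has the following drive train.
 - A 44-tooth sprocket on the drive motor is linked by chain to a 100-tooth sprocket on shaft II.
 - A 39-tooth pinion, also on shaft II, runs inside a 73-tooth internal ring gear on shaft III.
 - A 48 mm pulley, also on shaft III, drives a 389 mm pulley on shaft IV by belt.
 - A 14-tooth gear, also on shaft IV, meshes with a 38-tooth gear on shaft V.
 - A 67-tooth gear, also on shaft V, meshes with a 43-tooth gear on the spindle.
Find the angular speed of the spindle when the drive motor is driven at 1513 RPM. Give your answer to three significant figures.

chain 100/44 = 2.2727 → 1513/2.2727 = 665.72 RPM
internal gear 73/39 = 1.8718 → 665.72/1.8718 = 355.66 RPM
belt 389/48 = 8.1042 → 355.66/8.1042 = 43.886 RPM
gear mesh 38/14 = 2.7143 → 43.886/2.7143 = 16.168 RPM
gear mesh 43/67 = 0.64179 → 16.168/0.64179 = 25.193 RPM

25.2 RPM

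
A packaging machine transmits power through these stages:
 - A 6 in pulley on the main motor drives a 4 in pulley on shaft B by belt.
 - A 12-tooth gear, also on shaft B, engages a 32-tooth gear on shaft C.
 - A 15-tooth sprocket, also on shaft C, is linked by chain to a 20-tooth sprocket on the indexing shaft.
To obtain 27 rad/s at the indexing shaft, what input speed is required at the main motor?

Overall ratio R = 0.66667 × 2.6667 × 1.3333 = 2.3704.
Required input speed = output speed × R = 27 × 2.3704 = 64 rad/s.

64 rad/s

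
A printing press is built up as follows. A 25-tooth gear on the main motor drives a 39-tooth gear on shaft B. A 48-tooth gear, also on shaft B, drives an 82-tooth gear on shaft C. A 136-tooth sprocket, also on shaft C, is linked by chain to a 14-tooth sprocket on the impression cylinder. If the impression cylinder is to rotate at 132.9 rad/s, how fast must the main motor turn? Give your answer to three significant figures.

Overall ratio R = 1.56 × 1.7083 × 0.10294 = 0.27434.
Required input speed = output speed × R = 132.9 × 0.27434 = 36.46 rad/s.

36.5 rad/s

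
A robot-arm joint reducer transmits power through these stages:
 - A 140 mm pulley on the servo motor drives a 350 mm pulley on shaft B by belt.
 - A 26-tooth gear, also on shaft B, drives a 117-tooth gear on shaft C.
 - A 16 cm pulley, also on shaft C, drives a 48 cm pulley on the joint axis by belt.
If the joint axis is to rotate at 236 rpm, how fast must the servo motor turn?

Overall ratio R = 2.5 × 4.5 × 3 = 33.75.
Required input speed = output speed × R = 236 × 33.75 = 7965 rpm.

7965 rpm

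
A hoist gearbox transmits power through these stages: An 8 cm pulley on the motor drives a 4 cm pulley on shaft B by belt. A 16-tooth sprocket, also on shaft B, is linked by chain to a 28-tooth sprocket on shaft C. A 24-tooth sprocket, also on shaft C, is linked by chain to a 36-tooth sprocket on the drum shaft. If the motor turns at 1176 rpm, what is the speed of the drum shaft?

896 rpm

belt 4/8 = 0.5 → 1176/0.5 = 2352 rpm
chain 28/16 = 1.75 → 2352/1.75 = 1344 rpm
chain 36/24 = 1.5 → 1344/1.5 = 896 rpm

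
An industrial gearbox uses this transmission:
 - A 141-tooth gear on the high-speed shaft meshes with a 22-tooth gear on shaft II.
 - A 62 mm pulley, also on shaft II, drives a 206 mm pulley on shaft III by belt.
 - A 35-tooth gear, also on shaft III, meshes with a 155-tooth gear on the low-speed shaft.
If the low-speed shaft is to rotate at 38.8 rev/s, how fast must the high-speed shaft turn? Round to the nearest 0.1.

89.1 rev/s

Overall ratio R = 0.15603 × 3.3226 × 4.4286 = 2.2958.
Required input speed = output speed × R = 38.8 × 2.2958 = 89.079 rev/s.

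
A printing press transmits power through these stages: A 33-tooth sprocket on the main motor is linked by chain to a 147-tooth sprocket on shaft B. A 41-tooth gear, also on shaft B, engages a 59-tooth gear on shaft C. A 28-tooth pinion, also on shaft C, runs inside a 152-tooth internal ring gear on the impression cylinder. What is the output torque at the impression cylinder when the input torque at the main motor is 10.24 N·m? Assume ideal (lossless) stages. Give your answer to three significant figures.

356 N·m

chain 147/33 = 4.4545 → τ = 10.24·4.4545 = 45.615 N·m
gear mesh 59/41 = 1.439 → τ = 45.615·1.439 = 65.64 N·m
internal gear 152/28 = 5.4286 → τ = 65.64·5.4286 = 356.33 N·m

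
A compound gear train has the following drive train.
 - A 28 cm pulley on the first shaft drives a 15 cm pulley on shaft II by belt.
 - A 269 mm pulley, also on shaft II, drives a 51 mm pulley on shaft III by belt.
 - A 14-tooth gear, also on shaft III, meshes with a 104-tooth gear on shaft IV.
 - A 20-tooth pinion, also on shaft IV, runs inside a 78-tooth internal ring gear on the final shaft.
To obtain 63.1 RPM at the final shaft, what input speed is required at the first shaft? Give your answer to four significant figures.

185.7 RPM

Overall ratio R = 0.53571 × 0.18959 × 7.4286 × 3.9 = 2.9425.
Required input speed = output speed × R = 63.1 × 2.9425 = 185.67 RPM.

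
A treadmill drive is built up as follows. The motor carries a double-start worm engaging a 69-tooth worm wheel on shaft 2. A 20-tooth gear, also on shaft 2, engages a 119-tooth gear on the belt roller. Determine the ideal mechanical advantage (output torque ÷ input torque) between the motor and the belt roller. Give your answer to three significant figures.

205

Each stage contributes driven/driver: worm 69/2 = 34.5, gear mesh 119/20 = 5.95.
Overall: 34.5 × 5.95 = 205.28.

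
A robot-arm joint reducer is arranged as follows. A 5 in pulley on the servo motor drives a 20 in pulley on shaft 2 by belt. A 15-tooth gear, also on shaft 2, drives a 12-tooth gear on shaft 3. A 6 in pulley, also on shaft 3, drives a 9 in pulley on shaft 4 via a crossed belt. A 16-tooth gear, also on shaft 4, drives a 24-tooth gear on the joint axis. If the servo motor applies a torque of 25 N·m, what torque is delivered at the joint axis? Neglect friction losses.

180 N·m

belt 20/5 = 4 → τ = 25·4 = 100 N·m
gear mesh 12/15 = 0.8 → τ = 100·0.8 = 80 N·m
belt 9/6 = 1.5 → τ = 80·1.5 = 120 N·m
gear mesh 24/16 = 1.5 → τ = 120·1.5 = 180 N·m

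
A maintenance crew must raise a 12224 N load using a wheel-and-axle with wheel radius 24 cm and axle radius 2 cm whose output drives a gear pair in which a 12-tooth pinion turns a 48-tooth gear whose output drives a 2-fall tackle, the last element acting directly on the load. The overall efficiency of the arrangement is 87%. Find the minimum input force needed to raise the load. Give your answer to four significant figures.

146.4 N

Wheel-and-axle MA = R/r = 24/2 = 12.
Gear pair MA = 48/12 = 4.
Block-and-tackle MA = number of supporting rope parts = 2.
Combined ideal MA = 12 × 4 × 2 = 96.
Actual MA = 96 × 0.87 = 83.52.
Effort = load / actual MA = 12224 / 83.52 = 146.36 N.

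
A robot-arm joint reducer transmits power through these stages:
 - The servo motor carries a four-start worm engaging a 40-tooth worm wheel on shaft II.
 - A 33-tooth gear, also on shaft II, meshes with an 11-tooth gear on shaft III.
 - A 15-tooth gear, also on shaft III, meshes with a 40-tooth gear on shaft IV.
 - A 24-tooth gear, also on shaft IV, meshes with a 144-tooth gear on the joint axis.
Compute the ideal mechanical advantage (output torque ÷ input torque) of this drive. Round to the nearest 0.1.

53.3

Each stage contributes driven/driver: worm 40/4 = 10, gear mesh 11/33 = 0.33333, gear mesh 40/15 = 2.6667, gear mesh 144/24 = 6.
Overall: 10 × 0.33333 × 2.6667 × 6 = 53.333.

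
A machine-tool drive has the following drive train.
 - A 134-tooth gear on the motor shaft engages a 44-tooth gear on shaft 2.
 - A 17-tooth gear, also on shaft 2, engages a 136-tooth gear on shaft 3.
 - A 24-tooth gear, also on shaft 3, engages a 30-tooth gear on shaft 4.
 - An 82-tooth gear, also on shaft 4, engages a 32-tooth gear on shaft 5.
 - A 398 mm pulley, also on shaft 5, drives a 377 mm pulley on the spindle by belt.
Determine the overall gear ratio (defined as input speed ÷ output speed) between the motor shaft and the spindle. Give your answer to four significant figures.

1.214

Each stage contributes driven/driver: gear mesh 44/134 = 0.32836, gear mesh 136/17 = 8, gear mesh 30/24 = 1.25, gear mesh 32/82 = 0.39024, belt 377/398 = 0.94724.
Overall: 0.32836 × 8 × 1.25 × 0.39024 × 0.94724 = 1.2138.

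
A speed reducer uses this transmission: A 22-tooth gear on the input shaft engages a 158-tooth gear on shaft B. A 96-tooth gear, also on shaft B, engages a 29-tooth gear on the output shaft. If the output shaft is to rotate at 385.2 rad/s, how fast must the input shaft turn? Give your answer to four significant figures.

Overall ratio R = 7.1818 × 0.30208 = 2.1695.
Required input speed = output speed × R = 385.2 × 2.1695 = 835.69 rad/s.

835.7 rad/s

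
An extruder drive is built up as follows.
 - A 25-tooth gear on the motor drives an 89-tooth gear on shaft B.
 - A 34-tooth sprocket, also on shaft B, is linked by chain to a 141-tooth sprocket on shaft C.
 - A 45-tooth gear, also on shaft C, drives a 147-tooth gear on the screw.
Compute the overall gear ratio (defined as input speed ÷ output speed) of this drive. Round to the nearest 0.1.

48.2

Each stage contributes driven/driver: gear mesh 89/25 = 3.56, chain 141/34 = 4.1471, gear mesh 147/45 = 3.2667.
Overall: 3.56 × 4.1471 × 3.2667 = 48.228.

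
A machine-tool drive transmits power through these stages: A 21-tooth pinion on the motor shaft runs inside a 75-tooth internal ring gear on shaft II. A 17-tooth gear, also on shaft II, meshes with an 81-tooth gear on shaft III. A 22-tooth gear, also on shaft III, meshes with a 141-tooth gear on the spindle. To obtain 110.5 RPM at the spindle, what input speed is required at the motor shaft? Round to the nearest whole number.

Overall ratio R = 3.5714 × 4.7647 × 6.4091 = 109.06.
Required input speed = output speed × R = 110.5 × 109.06 = 12051 RPM.

12051 RPM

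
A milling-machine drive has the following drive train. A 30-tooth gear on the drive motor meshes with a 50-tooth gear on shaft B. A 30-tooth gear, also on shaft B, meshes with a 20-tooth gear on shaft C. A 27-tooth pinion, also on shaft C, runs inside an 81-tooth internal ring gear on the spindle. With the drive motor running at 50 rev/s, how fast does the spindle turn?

15 rev/s

the drive motor → shaft B (gear mesh, 50/30): 50 ÷ 1.6667 = 30 rev/s
shaft B → shaft C (gear mesh, 20/30): 30 ÷ 0.66667 = 45 rev/s
shaft C → the spindle (internal gear, 81/27): 45 ÷ 3 = 15 rev/s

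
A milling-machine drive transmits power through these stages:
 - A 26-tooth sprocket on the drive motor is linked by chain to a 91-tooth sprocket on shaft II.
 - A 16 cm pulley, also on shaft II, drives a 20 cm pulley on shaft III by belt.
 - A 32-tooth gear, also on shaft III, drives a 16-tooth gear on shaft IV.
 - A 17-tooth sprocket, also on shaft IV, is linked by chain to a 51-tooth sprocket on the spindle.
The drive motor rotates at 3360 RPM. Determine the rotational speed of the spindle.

chain 91/26 = 3.5 → 3360/3.5 = 960 RPM
belt 20/16 = 1.25 → 960/1.25 = 768 RPM
gear mesh 16/32 = 0.5 → 768/0.5 = 1536 RPM
chain 51/17 = 3 → 1536/3 = 512 RPM

512 RPM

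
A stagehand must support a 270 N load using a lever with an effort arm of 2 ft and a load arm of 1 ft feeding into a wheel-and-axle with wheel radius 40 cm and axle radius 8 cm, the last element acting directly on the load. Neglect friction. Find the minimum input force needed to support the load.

27 N

Lever MA = effort arm / load arm = 2/1 = 2.
Wheel-and-axle MA = R/r = 40/8 = 5.
Combined ideal MA = 2 × 5 = 10.
Effort = load / MA = 270 / 10 = 27 N.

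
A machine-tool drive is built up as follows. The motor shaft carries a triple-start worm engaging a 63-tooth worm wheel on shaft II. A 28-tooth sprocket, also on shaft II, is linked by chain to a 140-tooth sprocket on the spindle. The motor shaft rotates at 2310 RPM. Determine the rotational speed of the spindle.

22 RPM

the motor shaft → shaft II (worm, 63/3): 2310 ÷ 21 = 110 RPM
shaft II → the spindle (chain, 140/28): 110 ÷ 5 = 22 RPM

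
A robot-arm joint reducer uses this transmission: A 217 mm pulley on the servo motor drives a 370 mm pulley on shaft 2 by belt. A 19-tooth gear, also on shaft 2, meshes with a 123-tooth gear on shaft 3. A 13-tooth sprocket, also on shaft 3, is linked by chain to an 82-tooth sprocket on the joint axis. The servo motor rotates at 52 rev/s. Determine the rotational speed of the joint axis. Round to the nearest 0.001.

0.747 rev/s

the servo motor → shaft 2 (belt, 370/217): 52 ÷ 1.7051 = 30.497 rev/s
shaft 2 → shaft 3 (gear mesh, 123/19): 30.497 ÷ 6.4737 = 4.711 rev/s
shaft 3 → the joint axis (chain, 82/13): 4.711 ÷ 6.3077 = 0.74686 rev/s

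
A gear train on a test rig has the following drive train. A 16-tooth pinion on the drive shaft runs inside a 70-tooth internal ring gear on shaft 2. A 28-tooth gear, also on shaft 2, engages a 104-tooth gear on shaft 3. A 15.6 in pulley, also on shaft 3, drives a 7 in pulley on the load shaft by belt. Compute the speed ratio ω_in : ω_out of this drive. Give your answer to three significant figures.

7.29

Each stage contributes driven/driver: internal gear 70/16 = 4.375, gear mesh 104/28 = 3.7143, belt 7/15.6 = 0.44872.
Overall: 4.375 × 3.7143 × 0.44872 = 7.2917.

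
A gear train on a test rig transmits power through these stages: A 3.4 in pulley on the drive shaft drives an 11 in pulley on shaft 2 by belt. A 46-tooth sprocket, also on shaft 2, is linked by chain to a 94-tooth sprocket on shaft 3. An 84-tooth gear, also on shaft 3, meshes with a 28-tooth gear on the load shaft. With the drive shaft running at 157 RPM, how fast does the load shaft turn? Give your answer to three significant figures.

the drive shaft → shaft 2 (belt, 11/3.4): 157 ÷ 3.2353 = 48.527 RPM
shaft 2 → shaft 3 (chain, 94/46): 48.527 ÷ 2.0435 = 23.747 RPM
shaft 3 → the load shaft (gear mesh, 28/84): 23.747 ÷ 0.33333 = 71.242 RPM

71.2 RPM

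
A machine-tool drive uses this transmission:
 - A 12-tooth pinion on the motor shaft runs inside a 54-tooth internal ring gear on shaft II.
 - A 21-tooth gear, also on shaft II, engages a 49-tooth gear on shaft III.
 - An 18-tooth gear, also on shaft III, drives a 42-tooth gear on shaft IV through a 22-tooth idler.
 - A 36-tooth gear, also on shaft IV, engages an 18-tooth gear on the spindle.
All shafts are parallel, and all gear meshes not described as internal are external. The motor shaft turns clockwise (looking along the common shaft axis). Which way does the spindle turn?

clockwise

the motor shaft → shaft II: internal mesh, same direction → CW.
shaft II → shaft III: external mesh, 1 reversal → CCW.
shaft III → shaft IV: driver → idler → driven is 2 external meshes, 2 reversals → CCW.
shaft IV → the spindle: external mesh, 1 reversal → CW.
4 reversals in total — an even number — so the spindle turns the same way as the motor shaft.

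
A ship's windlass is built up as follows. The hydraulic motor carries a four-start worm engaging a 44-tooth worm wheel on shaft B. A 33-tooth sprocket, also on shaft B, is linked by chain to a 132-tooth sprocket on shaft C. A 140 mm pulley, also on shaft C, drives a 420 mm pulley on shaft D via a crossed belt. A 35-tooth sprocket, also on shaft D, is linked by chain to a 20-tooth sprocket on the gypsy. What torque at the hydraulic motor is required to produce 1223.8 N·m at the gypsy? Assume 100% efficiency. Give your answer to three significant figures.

16.2 N·m

Overall ratio R = 11 × 4 × 3 × 0.57143 = 75.429.
Input torque = output torque / R = 1223.8 / 75.429 = 16.225 N·m.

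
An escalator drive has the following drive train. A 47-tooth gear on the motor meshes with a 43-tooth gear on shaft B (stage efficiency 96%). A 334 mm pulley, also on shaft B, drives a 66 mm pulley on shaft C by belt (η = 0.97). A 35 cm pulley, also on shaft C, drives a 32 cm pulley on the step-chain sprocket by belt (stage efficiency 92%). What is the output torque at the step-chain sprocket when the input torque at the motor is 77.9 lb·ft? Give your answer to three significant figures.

11.0 lb·ft

gear mesh 43/47 = 0.91489 → τ = 77.9·0.91489·0.96 = 68.419 lb·ft
belt 66/334 = 0.1976 → τ = 68.419·0.1976·0.97 = 13.114 lb·ft
belt 32/35 = 0.91429 → τ = 13.114·0.91429·0.92 = 11.031 lb·ft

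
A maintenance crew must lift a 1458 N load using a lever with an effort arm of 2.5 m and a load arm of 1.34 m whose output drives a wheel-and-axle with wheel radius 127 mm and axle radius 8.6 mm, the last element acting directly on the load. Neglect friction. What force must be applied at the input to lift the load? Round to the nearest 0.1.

52.9 N

Lever MA = effort arm / load arm = 2.5/1.34 = 1.8657.
Wheel-and-axle MA = R/r = 127/8.6 = 14.767.
Combined ideal MA = 1.8657 × 14.767 = 27.551.
Effort = load / MA = 1458 / 27.551 = 52.92 N.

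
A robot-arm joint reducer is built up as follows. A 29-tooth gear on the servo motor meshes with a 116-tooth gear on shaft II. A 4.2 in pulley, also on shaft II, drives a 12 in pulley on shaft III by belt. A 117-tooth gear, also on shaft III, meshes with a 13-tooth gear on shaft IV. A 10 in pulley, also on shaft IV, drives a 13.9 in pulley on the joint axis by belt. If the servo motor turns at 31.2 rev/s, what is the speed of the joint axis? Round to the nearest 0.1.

17.7 rev/s

Gear mesh: ratio = 116/29 = 4, so shaft II turns at 31.2 / 4 = 7.8 rev/s.
Belt: ratio = 12/4.2 = 2.8571, so shaft III turns at 7.8 / 2.8571 = 2.73 rev/s.
Gear mesh: ratio = 13/117 = 0.11111, so shaft IV turns at 2.73 / 0.11111 = 24.57 rev/s.
Belt: ratio = 13.9/10 = 1.39, so the joint axis turns at 24.57 / 1.39 = 17.676 rev/s.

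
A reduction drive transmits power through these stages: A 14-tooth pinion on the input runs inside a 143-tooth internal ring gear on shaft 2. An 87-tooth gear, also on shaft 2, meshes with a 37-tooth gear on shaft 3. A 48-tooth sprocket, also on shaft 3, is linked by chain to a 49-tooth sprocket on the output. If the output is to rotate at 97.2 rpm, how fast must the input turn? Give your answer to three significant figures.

Overall ratio R = 10.214 × 0.42529 × 1.0208 = 4.4345.
Required input speed = output speed × R = 97.2 × 4.4345 = 431.03 rpm.

431 rpm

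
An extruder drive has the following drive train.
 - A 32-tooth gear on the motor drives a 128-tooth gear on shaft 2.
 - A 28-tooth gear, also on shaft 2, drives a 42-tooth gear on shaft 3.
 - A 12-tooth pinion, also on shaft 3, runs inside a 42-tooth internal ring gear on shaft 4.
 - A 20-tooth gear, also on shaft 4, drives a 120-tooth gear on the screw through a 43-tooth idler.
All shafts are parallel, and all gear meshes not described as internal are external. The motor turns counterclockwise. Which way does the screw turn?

counterclockwise

the motor → shaft 2: external mesh, 1 reversal → CW.
shaft 2 → shaft 3: external mesh, 1 reversal → CCW.
shaft 3 → shaft 4: internal mesh, same direction → CCW.
shaft 4 → the screw: driver → idler → driven is 2 external meshes, 2 reversals → CCW.
4 reversals in total — an even number — so the screw turns the same way as the motor.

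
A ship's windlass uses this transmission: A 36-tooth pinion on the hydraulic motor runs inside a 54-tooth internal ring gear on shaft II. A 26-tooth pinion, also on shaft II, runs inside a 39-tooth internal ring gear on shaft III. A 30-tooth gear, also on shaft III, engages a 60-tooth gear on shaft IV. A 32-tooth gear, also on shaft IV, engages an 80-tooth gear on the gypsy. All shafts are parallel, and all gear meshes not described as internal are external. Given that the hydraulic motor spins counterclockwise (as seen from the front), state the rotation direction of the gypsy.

counterclockwise

the hydraulic motor → shaft II: internal mesh, same direction → CCW.
shaft II → shaft III: internal mesh, same direction → CCW.
shaft III → shaft IV: external mesh, 1 reversal → CW.
shaft IV → the gypsy: external mesh, 1 reversal → CCW.
2 reversals in total — an even number — so the gypsy turns the same way as the hydraulic motor.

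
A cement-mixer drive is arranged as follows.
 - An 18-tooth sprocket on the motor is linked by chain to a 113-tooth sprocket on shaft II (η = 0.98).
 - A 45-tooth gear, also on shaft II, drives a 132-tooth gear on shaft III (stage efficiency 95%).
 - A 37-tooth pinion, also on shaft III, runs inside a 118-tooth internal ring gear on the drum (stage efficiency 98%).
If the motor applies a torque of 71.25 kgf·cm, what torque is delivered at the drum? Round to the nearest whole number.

Chain: ratio = 113/18 = 6.2778; torque at shaft II = 71.25 × 6.2778 × 0.98 = 438.35 kgf·cm.
Gear mesh: ratio = 132/45 = 2.9333; torque at shaft III = 438.35 × 2.9333 × 0.95 = 1221.5 kgf·cm.
Internal gear: ratio = 118/37 = 3.1892; torque at the drum = 1221.5 × 3.1892 × 0.98 = 3817.8 kgf·cm.

3818 kgf·cm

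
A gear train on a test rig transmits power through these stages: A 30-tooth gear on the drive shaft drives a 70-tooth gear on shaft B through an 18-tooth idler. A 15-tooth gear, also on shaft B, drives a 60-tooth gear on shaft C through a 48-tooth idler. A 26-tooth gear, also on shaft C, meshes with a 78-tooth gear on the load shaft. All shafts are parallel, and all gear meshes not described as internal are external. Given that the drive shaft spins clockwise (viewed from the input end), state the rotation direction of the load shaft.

counterclockwise

the drive shaft → shaft B: driver → idler → driven is 2 external meshes, 2 reversals → CW.
shaft B → shaft C: driver → idler → driven is 2 external meshes, 2 reversals → CW.
shaft C → the load shaft: external mesh, 1 reversal → CCW.
5 reversals in total — an odd number — so the load shaft turns opposite to the drive shaft.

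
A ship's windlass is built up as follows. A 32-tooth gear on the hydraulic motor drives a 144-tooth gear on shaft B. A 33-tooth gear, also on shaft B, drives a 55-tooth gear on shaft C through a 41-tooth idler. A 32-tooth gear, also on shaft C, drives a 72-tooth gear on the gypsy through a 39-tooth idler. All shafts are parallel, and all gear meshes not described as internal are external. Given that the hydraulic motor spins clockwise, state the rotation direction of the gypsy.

counterclockwise

the hydraulic motor → shaft B: external mesh, 1 reversal → CCW.
shaft B → shaft C: driver → idler → driven is 2 external meshes, 2 reversals → CCW.
shaft C → the gypsy: driver → idler → driven is 2 external meshes, 2 reversals → CCW.
5 reversals in total — an odd number — so the gypsy turns opposite to the hydraulic motor.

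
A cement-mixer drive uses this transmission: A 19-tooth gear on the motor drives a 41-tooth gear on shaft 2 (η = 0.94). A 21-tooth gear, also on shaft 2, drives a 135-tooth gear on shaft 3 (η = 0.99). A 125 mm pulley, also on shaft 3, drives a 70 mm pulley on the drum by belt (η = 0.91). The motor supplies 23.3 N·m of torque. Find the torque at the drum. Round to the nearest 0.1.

153.3 N·m

After the gear mesh (41/19): 23.3 × 2.1579 × 0.94 = 47.262 N·m
After the gear mesh (135/21): 47.262 × 6.4286 × 0.99 = 300.79 N·m
After the belt (70/125): 300.79 × 0.56 × 0.91 = 153.28 N·m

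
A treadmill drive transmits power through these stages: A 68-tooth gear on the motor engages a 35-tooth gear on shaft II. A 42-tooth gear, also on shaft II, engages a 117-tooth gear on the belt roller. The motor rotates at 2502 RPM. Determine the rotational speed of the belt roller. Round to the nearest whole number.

the motor → shaft II (gear mesh, 35/68): 2502 ÷ 0.51471 = 4861 RPM
shaft II → the belt roller (gear mesh, 117/42): 4861 ÷ 2.7857 = 1745 RPM

1745 RPM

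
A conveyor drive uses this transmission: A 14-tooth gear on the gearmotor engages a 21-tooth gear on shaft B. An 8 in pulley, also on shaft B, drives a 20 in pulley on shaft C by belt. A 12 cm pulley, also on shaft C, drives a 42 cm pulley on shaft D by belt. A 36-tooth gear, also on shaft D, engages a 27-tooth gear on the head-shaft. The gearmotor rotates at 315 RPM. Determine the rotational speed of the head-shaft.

gear mesh 21/14 = 1.5 → 315/1.5 = 210 RPM
belt 20/8 = 2.5 → 210/2.5 = 84 RPM
belt 42/12 = 3.5 → 84/3.5 = 24 RPM
gear mesh 27/36 = 0.75 → 24/0.75 = 32 RPM

32 RPM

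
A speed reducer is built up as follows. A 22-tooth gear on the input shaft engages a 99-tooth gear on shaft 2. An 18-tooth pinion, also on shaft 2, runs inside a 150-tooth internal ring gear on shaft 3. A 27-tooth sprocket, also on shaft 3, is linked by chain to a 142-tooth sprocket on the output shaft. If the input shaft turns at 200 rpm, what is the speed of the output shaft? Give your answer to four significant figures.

1.014 rpm

gear mesh 99/22 = 4.5 → 200/4.5 = 44.444 rpm
internal gear 150/18 = 8.3333 → 44.444/8.3333 = 5.3333 rpm
chain 142/27 = 5.2593 → 5.3333/5.2593 = 1.0141 rpm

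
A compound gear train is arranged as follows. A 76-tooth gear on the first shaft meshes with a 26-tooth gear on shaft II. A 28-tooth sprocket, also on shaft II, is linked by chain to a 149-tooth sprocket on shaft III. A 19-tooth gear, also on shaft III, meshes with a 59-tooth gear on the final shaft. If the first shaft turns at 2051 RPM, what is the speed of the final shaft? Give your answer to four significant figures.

gear mesh 26/76 = 0.34211 → 2051/0.34211 = 5995.2 RPM
chain 149/28 = 5.3214 → 5995.2/5.3214 = 1126.6 RPM
gear mesh 59/19 = 3.1053 → 1126.6/3.1053 = 362.81 RPM

362.8 RPM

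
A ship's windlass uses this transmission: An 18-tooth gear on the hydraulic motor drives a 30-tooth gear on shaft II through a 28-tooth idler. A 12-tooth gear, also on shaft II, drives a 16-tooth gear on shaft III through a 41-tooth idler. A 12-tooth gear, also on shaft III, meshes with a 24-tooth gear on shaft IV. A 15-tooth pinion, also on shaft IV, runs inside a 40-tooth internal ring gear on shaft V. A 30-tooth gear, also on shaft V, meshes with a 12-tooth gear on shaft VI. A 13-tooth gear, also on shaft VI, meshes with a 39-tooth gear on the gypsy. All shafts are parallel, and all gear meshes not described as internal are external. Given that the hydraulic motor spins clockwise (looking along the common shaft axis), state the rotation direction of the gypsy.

the hydraulic motor → shaft II: driver → idler → driven is 2 external meshes, 2 reversals → CW.
shaft II → shaft III: driver → idler → driven is 2 external meshes, 2 reversals → CW.
shaft III → shaft IV: external mesh, 1 reversal → CCW.
shaft IV → shaft V: internal mesh, same direction → CCW.
shaft V → shaft VI: external mesh, 1 reversal → CW.
shaft VI → the gypsy: external mesh, 1 reversal → CCW.
7 reversals in total — an odd number — so the gypsy turns opposite to the hydraulic motor.

anticlockwise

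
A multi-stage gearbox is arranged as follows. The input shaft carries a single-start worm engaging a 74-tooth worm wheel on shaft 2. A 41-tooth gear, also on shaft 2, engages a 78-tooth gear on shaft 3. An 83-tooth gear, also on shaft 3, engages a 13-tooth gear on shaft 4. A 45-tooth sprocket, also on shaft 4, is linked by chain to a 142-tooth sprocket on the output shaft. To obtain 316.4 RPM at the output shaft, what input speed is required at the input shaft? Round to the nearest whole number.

Overall ratio R = 74 × 1.9024 × 0.15663 × 3.1556 = 69.58.
Required input speed = output speed × R = 316.4 × 69.58 = 22015 RPM.

22015 RPM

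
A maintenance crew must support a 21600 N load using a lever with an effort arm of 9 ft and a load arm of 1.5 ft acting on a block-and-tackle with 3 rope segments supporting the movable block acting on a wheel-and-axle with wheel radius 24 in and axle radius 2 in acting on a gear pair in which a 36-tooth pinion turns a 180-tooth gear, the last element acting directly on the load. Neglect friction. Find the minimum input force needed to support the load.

Lever MA = effort arm / load arm = 9/1.5 = 6.
Block-and-tackle MA = number of supporting rope parts = 3.
Wheel-and-axle MA = R/r = 24/2 = 12.
Gear pair MA = 180/36 = 5.
Combined ideal MA = 6 × 3 × 12 × 5 = 1080.
Effort = load / MA = 21600 / 1080 = 20 N.

20 N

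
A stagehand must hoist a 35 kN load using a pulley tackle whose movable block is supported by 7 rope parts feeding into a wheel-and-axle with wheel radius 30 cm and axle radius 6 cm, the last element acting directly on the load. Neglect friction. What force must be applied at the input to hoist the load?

1 kN

Block-and-tackle MA = number of supporting rope parts = 7.
Wheel-and-axle MA = R/r = 30/6 = 5.
Combined ideal MA = 7 × 5 = 35.
Effort = load / MA = 35 / 35 = 1 kN.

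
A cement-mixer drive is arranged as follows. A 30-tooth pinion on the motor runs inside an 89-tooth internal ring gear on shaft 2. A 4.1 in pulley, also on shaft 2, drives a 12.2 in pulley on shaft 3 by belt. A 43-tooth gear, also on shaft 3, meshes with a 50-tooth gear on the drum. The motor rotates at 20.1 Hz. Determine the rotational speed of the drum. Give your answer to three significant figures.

1.96 Hz

Internal gear: ratio = 89/30 = 2.9667, so shaft 2 turns at 20.1 / 2.9667 = 6.7753 Hz.
Belt: ratio = 12.2/4.1 = 2.9756, so shaft 3 turns at 6.7753 / 2.9756 = 2.2769 Hz.
Gear mesh: ratio = 50/43 = 1.1628, so the drum turns at 2.2769 / 1.1628 = 1.9582 Hz.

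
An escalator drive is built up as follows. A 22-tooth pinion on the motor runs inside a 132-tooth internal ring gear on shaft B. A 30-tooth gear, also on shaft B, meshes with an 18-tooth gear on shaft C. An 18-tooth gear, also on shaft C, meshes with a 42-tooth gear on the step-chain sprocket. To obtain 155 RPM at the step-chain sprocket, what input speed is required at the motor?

Overall ratio R = 6 × 0.6 × 2.3333 = 8.4.
Required input speed = output speed × R = 155 × 8.4 = 1302 RPM.

1302 RPM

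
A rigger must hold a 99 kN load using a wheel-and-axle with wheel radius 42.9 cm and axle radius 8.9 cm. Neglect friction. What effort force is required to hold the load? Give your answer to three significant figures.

20.5 kN

Wheel-and-axle MA = R/r = 42.9/8.9 = 4.8202.
Effort = load / MA = 99 / 4.8202 = 20.538 kN.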